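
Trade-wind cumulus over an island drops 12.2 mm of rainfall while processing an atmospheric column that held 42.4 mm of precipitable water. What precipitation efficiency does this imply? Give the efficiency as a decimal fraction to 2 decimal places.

ε ≈ 0.29

ε = rainfall / PW = 12.2 / 42.4 = 0.29.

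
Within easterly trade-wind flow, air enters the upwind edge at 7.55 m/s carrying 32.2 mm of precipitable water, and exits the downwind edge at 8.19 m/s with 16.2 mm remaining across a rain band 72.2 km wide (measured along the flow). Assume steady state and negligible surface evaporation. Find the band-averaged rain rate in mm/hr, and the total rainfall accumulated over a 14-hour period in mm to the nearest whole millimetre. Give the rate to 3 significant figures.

Column moisture flux per unit crosswind length is F = V × PW.
Inflow: F_in = 7.55 × 32.2 = 243.11 mm·m/s
Outflow: F_out = 8.19 × 16.2 = 132.678 mm·m/s
Steady-state rate R = (F_in − F_out)/L = (243.11 − 132.678) / 72200 m = 1.530e-03 mm/s.
R = 1.530e-03 × 3600 = 5.51 mm/hr.
Over 14 h: total = 5.51 × 14 = 77.14 ≈ 77 mm.

R ≈ 5.51 mm/hr; total ≈ 77 mm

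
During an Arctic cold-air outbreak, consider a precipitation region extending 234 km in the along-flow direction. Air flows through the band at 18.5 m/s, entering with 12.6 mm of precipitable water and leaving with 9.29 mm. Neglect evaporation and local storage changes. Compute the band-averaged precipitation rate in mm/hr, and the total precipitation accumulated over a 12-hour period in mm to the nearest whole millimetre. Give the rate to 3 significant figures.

R ≈ 0.942 mm/hr; total ≈ 11 mm

Column moisture flux per unit crosswind length is F = V × PW.
Inflow: F_in = 18.5 × 12.6 = 233.1 mm·m/s
Outflow: F_out = 18.5 × 9.29 = 171.865 mm·m/s
Steady-state rate R = (F_in − F_out)/L = (233.1 − 171.865) / 234000 m = 2.617e-04 mm/s.
R = 2.617e-04 × 3600 = 0.942 mm/hr.
Over 12 h: total = 0.942 × 12 = 11.304 ≈ 11 mm.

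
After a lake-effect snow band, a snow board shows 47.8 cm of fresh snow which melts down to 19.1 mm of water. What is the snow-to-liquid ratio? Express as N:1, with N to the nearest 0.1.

Ratio = snow depth / SWE = 478 mm / 19.1 mm = 25.0, i.e. 25.0:1.

ratio ≈ 25.0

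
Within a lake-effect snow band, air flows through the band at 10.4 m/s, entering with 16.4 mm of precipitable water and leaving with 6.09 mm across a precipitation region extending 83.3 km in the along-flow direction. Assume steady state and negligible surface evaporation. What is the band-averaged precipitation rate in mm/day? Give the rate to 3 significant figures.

Column moisture flux per unit crosswind length is F = V × PW.
Inflow: F_in = 10.4 × 16.4 = 170.56 mm·m/s
Outflow: F_out = 10.4 × 6.09 = 63.336 mm·m/s
Steady-state rate R = (F_in − F_out)/L = (170.56 − 63.336) / 83300 m = 1.287e-03 mm/s.
R = 1.287e-03 × 3600 × 24 = 111 mm/day.

R ≈ 111 mm/day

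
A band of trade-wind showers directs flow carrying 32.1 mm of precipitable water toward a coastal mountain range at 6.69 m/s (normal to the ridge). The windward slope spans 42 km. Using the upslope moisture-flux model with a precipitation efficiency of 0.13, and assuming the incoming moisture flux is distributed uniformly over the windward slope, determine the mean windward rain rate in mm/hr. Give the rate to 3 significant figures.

R ≈ 2.39 mm/hr

Incoming column moisture flux per unit ridge length: F = V × PW = 6.69 × 32.1 = 214.749 mm·m/s.
Spread over the 42 km slope with efficiency ε = 0.13: R = ε·F/W = 0.13 × 214.749 / 42000 m = 6.647e-04 mm/s.
R = 6.647e-04 × 3600 = 2.39 mm/hr.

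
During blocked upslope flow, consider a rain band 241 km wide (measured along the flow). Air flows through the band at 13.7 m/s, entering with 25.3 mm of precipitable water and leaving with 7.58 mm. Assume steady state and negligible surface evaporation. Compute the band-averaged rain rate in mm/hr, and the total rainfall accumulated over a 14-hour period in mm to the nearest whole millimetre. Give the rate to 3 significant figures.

R ≈ 3.63 mm/hr; total ≈ 51 mm

Column moisture flux per unit crosswind length is F = V × PW.
Inflow: F_in = 13.7 × 25.3 = 346.61 mm·m/s
Outflow: F_out = 13.7 × 7.58 = 103.846 mm·m/s
Steady-state rate R = (F_in − F_out)/L = (346.61 − 103.846) / 241000 m = 1.007e-03 mm/s.
R = 1.007e-03 × 3600 = 3.63 mm/hr.
Over 14 h: total = 3.63 × 14 = 50.82 ≈ 51 mm.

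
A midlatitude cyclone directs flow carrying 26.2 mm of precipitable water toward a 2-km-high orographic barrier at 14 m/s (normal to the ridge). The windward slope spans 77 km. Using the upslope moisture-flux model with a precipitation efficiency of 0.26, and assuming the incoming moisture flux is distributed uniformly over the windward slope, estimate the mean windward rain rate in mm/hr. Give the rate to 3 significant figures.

Incoming column moisture flux per unit ridge length: F = V × PW = 14 × 26.2 = 366.8 mm·m/s.
Spread over the 77 km slope with efficiency ε = 0.26: R = ε·F/W = 0.26 × 366.8 / 77000 m = 1.239e-03 mm/s.
R = 1.239e-03 × 3600 = 4.46 mm/hr.

R ≈ 4.46 mm/hr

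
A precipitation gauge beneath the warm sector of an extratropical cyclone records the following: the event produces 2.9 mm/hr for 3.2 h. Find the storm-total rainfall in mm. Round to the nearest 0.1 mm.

total ≈ 9.3 mm

Total = Σ Rᵢ Δtᵢ = 2.9 × 3.2
      = 9.28 = 9.3 mm.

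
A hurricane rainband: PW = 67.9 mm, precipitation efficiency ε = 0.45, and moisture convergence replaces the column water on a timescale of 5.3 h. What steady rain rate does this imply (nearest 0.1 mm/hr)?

Each overturning extracts ε × PW = 0.45 × 67.9 = 30.555 mm.
Rate = ε·PW / τ = 30.555 / 5.3 h = 5.8 mm/hr.

R ≈ 5.8 mm/hr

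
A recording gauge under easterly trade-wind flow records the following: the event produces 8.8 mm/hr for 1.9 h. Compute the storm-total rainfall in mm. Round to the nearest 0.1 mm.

total ≈ 16.7 mm

Total = Σ Rᵢ Δtᵢ = 8.8 × 1.9
      = 16.72 = 16.7 mm.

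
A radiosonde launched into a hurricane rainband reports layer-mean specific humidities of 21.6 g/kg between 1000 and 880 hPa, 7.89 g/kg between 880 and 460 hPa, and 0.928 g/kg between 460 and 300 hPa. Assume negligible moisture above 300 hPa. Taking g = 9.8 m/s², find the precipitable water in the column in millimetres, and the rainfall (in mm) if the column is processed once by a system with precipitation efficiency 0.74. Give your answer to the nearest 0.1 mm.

Precipitable water is the column-integrated vapour mass per unit area: PW = (1/g) Σ q̄ Δp, with q in kg/kg and Δp in Pa (1 kg/m² of water = 1 mm).
Layer 1000–880 hPa: Δp = 120 hPa = 12000 Pa, q̄ = 0.0216 kg/kg → 0.0216 × 12000 / 9.8 = 26.45 mm
Layer 880–460 hPa: Δp = 420 hPa = 42000 Pa, q̄ = 0.00789 kg/kg → 0.00789 × 42000 / 9.8 = 33.81 mm
Layer 460–300 hPa: Δp = 160 hPa = 16000 Pa, q̄ = 0.000928 kg/kg → 0.000928 × 16000 / 9.8 = 1.52 mm
PW = 26.45 + 33.81 + 1.52 = 61.78 ≈ 61.8 mm.
Rainfall = ε × PW = 0.74 × 61.8 = 45.7 mm.

PW ≈ 61.8 mm; rainfall ≈ 45.7 mm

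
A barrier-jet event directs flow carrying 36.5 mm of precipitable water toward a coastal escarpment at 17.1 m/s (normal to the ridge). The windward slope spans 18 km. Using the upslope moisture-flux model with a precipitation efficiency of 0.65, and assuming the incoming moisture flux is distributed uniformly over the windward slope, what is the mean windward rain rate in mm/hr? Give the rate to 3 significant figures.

Incoming column moisture flux per unit ridge length: F = V × PW = 17.1 × 36.5 = 624.15 mm·m/s.
Spread over the 18 km slope with efficiency ε = 0.65: R = ε·F/W = 0.65 × 624.15 / 18000 m = 2.254e-02 mm/s.
R = 2.254e-02 × 3600 = 81.1 mm/hr.

R ≈ 81.1 mm/hr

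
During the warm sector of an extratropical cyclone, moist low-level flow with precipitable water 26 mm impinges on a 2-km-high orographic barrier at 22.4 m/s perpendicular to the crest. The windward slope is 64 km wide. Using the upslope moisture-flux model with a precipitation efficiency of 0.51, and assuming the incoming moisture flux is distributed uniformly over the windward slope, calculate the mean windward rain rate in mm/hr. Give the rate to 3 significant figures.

R ≈ 16.7 mm/hr

Incoming column moisture flux per unit ridge length: F = V × PW = 22.4 × 26 = 582.4 mm·m/s.
Spread over the 64 km slope with efficiency ε = 0.51: R = ε·F/W = 0.51 × 582.4 / 64000 m = 4.641e-03 mm/s.
R = 4.641e-03 × 3600 = 16.7 mm/hr.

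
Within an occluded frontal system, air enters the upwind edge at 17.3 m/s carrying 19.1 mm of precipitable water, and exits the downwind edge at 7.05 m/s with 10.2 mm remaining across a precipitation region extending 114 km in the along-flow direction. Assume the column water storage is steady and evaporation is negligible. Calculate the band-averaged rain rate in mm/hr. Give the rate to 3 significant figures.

Column moisture flux per unit crosswind length is F = V × PW.
Inflow: F_in = 17.3 × 19.1 = 330.43 mm·m/s
Outflow: F_out = 7.05 × 10.2 = 71.91 mm·m/s
Steady-state rate R = (F_in − F_out)/L = (330.43 − 71.91) / 114000 m = 2.268e-03 mm/s.
R = 2.268e-03 × 3600 = 8.16 mm/hr.

R ≈ 8.16 mm/hr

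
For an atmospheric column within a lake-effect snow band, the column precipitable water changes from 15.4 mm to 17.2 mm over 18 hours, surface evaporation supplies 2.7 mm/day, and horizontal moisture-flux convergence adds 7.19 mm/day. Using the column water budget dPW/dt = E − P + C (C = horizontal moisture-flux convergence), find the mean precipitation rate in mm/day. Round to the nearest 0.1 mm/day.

P ≈ 7.5 mm/day

dPW/dt = (17.2 − 15.4) mm / (18/24 day) = +2.400 mm/day.
P = E + C − dPW/dt = 2.7 + (7.19) − (+2.400) = 7.5 mm/day.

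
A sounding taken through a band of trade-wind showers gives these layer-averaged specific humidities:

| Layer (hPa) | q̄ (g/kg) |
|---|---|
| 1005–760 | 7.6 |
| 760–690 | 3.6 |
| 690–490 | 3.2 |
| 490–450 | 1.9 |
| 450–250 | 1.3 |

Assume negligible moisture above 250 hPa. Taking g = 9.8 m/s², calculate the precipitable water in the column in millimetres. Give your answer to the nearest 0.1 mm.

PW ≈ 31.5 mm

Precipitable water is the column-integrated vapour mass per unit area: PW = (1/g) Σ q̄ Δp, with q in kg/kg and Δp in Pa (1 kg/m² of water = 1 mm).
Layer 1005–760 hPa: Δp = 245 hPa = 24500 Pa, q̄ = 0.0076 kg/kg → 0.0076 × 24500 / 9.8 = 19.00 mm
Layer 760–690 hPa: Δp = 70 hPa = 7000 Pa, q̄ = 0.0036 kg/kg → 0.0036 × 7000 / 9.8 = 2.57 mm
Layer 690–490 hPa: Δp = 200 hPa = 20000 Pa, q̄ = 0.0032 kg/kg → 0.0032 × 20000 / 9.8 = 6.53 mm
Layer 490–450 hPa: Δp = 40 hPa = 4000 Pa, q̄ = 0.0019 kg/kg → 0.0019 × 4000 / 9.8 = 0.78 mm
Layer 450–250 hPa: Δp = 200 hPa = 20000 Pa, q̄ = 0.0013 kg/kg → 0.0013 × 20000 / 9.8 = 2.65 mm
PW = 19.00 + 2.57 + 6.53 + 0.78 + 2.65 = 31.53 ≈ 31.5 mm.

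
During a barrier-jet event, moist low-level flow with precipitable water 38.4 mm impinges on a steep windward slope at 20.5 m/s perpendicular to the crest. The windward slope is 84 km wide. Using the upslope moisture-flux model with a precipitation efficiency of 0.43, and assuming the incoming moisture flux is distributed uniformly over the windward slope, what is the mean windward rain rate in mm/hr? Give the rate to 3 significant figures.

Incoming column moisture flux per unit ridge length: F = V × PW = 20.5 × 38.4 = 787.2 mm·m/s.
Spread over the 84 km slope with efficiency ε = 0.43: R = ε·F/W = 0.43 × 787.2 / 84000 m = 4.030e-03 mm/s.
R = 4.030e-03 × 3600 = 14.5 mm/hr.

R ≈ 14.5 mm/hr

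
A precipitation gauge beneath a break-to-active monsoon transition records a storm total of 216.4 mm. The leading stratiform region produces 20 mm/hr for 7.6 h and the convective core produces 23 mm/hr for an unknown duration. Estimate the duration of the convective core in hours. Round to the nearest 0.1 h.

Known phases: 20 × 7.6 = 152 mm.
Remaining depth = 216.4 − 152 = 64.4 mm.
Duration = 64.4 / 23 = 2.8 h.

duration ≈ 2.8 h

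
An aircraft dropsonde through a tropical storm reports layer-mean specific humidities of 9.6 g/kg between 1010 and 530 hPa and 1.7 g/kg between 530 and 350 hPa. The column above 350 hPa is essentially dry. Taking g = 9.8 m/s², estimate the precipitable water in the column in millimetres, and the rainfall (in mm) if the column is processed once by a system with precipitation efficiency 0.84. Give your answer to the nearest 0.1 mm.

Precipitable water is the column-integrated vapour mass per unit area: PW = (1/g) Σ q̄ Δp, with q in kg/kg and Δp in Pa (1 kg/m² of water = 1 mm).
Layer 1010–530 hPa: Δp = 480 hPa = 48000 Pa, q̄ = 0.0096 kg/kg → 0.0096 × 48000 / 9.8 = 47.02 mm
Layer 530–350 hPa: Δp = 180 hPa = 18000 Pa, q̄ = 0.0017 kg/kg → 0.0017 × 18000 / 9.8 = 3.12 mm
PW = 47.02 + 3.12 = 50.14 ≈ 50.1 mm.
Rainfall = ε × PW = 0.84 × 50.1 = 42.1 mm.

PW ≈ 50.1 mm; rainfall ≈ 42.1 mm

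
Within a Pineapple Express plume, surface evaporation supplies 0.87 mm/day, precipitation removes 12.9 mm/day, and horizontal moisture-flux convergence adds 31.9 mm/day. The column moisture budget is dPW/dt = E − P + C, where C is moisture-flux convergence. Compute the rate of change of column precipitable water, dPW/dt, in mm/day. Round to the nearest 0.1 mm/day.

dPW/dt = E − P + C = 0.87 − 12.9 + (31.9) = 19.9 mm/day.

dPW/dt ≈ 19.9 mm/day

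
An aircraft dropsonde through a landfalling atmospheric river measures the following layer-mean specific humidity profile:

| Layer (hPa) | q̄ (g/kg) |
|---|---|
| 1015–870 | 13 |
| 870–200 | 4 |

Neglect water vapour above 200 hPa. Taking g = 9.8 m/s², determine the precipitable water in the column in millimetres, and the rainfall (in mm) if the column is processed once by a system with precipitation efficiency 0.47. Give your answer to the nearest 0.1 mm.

PW ≈ 46.6 mm; rainfall ≈ 21.9 mm

Precipitable water is the column-integrated vapour mass per unit area: PW = (1/g) Σ q̄ Δp, with q in kg/kg and Δp in Pa (1 kg/m² of water = 1 mm).
Layer 1015–870 hPa: Δp = 145 hPa = 14500 Pa, q̄ = 0.013 kg/kg → 0.013 × 14500 / 9.8 = 19.23 mm
Layer 870–200 hPa: Δp = 670 hPa = 67000 Pa, q̄ = 0.004 kg/kg → 0.004 × 67000 / 9.8 = 27.35 mm
PW = 19.23 + 27.35 = 46.58 ≈ 46.6 mm.
Rainfall = ε × PW = 0.47 × 46.6 = 21.9 mm.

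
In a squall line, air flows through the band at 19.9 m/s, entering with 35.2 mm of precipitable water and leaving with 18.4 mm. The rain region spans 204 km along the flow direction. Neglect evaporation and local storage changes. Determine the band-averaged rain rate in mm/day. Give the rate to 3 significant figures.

R ≈ 142 mm/day

Column moisture flux per unit crosswind length is F = V × PW.
Inflow: F_in = 19.9 × 35.2 = 700.48 mm·m/s
Outflow: F_out = 19.9 × 18.4 = 366.16 mm·m/s
Steady-state rate R = (F_in − F_out)/L = (700.48 − 366.16) / 204000 m = 1.639e-03 mm/s.
R = 1.639e-03 × 3600 × 24 = 142 mm/day.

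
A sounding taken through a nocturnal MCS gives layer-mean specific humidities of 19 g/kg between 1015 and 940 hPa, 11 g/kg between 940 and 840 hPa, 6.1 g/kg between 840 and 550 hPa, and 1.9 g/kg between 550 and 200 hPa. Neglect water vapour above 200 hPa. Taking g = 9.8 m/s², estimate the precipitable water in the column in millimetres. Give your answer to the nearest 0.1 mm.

Precipitable water is the column-integrated vapour mass per unit area: PW = (1/g) Σ q̄ Δp, with q in kg/kg and Δp in Pa (1 kg/m² of water = 1 mm).
Layer 1015–940 hPa: Δp = 75 hPa = 7500 Pa, q̄ = 0.019 kg/kg → 0.019 × 7500 / 9.8 = 14.54 mm
Layer 940–840 hPa: Δp = 100 hPa = 10000 Pa, q̄ = 0.011 kg/kg → 0.011 × 10000 / 9.8 = 11.22 mm
Layer 840–550 hPa: Δp = 290 hPa = 29000 Pa, q̄ = 0.0061 kg/kg → 0.0061 × 29000 / 9.8 = 18.05 mm
Layer 550–200 hPa: Δp = 350 hPa = 35000 Pa, q̄ = 0.0019 kg/kg → 0.0019 × 35000 / 9.8 = 6.79 mm
PW = 14.54 + 11.22 + 18.05 + 6.79 = 50.60 ≈ 50.6 mm.

PW ≈ 50.6 mm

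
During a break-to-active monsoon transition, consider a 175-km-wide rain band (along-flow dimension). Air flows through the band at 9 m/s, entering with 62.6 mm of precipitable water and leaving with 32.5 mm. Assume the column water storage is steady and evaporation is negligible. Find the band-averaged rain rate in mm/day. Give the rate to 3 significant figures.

R ≈ 134 mm/day

Column moisture flux per unit crosswind length is F = V × PW.
Inflow: F_in = 9 × 62.6 = 563.4 mm·m/s
Outflow: F_out = 9 × 32.5 = 292.5 mm·m/s
Steady-state rate R = (F_in − F_out)/L = (563.4 − 292.5) / 175000 m = 1.548e-03 mm/s.
R = 1.548e-03 × 3600 × 24 = 134 mm/day.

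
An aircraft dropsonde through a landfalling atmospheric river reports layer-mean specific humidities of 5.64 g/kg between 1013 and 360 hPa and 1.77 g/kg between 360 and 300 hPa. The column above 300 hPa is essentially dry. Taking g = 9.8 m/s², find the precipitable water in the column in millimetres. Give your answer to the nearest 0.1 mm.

PW ≈ 38.7 mm

Precipitable water is the column-integrated vapour mass per unit area: PW = (1/g) Σ q̄ Δp, with q in kg/kg and Δp in Pa (1 kg/m² of water = 1 mm).
Layer 1013–360 hPa: Δp = 653 hPa = 65300 Pa, q̄ = 0.00564 kg/kg → 0.00564 × 65300 / 9.8 = 37.58 mm
Layer 360–300 hPa: Δp = 60 hPa = 6000 Pa, q̄ = 0.00177 kg/kg → 0.00177 × 6000 / 9.8 = 1.08 mm
PW = 37.58 + 1.08 = 38.66 ≈ 38.7 mm.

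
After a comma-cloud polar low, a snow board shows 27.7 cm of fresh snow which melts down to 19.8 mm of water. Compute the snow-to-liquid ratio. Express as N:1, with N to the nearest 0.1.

Ratio = snow depth / SWE = 277 mm / 19.8 mm = 14.0, i.e. 14.0:1.

ratio ≈ 14.0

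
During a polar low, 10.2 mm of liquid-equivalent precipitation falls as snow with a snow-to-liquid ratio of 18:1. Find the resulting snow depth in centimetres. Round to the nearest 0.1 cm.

snow depth ≈ 18.4 cm

Snow depth = liquid × ratio = 10.2 mm × 18 = 183.6 mm = 18.4 cm.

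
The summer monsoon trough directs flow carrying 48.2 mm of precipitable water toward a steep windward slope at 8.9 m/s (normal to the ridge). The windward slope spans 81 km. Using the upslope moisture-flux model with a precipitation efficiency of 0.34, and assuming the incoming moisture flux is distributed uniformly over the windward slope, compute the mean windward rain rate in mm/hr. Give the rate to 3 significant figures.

R ≈ 6.48 mm/hr

Incoming column moisture flux per unit ridge length: F = V × PW = 8.9 × 48.2 = 428.98 mm·m/s.
Spread over the 81 km slope with efficiency ε = 0.34: R = ε·F/W = 0.34 × 428.98 / 81000 m = 1.801e-03 mm/s.
R = 1.801e-03 × 3600 = 6.48 mm/hr.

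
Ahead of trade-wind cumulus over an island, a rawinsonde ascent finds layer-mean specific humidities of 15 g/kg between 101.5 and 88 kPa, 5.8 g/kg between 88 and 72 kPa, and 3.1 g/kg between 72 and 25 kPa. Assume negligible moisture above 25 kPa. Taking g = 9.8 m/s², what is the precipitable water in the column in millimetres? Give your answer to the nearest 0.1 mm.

PW ≈ 45.0 mm

Precipitable water is the column-integrated vapour mass per unit area: PW = (1/g) Σ q̄ Δp, with q in kg/kg and Δp in Pa (1 kg/m² of water = 1 mm).
Layer 101.5–88 kPa: Δp = 135 hPa = 13500 Pa, q̄ = 0.015 kg/kg → 0.015 × 13500 / 9.8 = 20.66 mm
Layer 88–72 kPa: Δp = 160 hPa = 16000 Pa, q̄ = 0.0058 kg/kg → 0.0058 × 16000 / 9.8 = 9.47 mm
Layer 72–25 kPa: Δp = 470 hPa = 47000 Pa, q̄ = 0.0031 kg/kg → 0.0031 × 47000 / 9.8 = 14.87 mm
PW = 20.66 + 9.47 + 14.87 = 45.00 ≈ 45.0 mm.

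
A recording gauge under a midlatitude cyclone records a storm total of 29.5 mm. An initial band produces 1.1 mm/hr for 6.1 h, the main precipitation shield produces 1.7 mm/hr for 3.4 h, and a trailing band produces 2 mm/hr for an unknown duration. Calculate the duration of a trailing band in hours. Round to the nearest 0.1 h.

duration ≈ 8.5 h

Known phases: 1.1 × 6.1 + 1.7 × 3.4 = 6.71 + 5.78 = 12.49 mm.
Remaining depth = 29.5 − 12.49 = 17.01 mm.
Duration = 17.01 / 2 = 8.5 h.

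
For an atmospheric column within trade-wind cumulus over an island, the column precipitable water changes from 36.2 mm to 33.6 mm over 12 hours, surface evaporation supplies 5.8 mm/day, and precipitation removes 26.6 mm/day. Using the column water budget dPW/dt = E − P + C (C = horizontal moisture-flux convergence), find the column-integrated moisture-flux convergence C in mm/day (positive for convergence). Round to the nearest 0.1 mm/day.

dPW/dt = (33.6 − 36.2) mm / (12/24 day) = -5.200 mm/day.
C = dPW/dt − E + P = (-5.200) − 5.8 + 26.6 = 15.6 mm/day.

C ≈ 15.6 mm/day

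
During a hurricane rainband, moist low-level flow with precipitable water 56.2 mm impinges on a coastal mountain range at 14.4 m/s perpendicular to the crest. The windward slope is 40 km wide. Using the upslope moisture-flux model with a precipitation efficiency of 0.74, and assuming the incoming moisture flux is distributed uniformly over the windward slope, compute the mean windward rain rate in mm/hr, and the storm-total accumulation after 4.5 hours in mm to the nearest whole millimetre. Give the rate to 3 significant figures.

R ≈ 53.9 mm/hr; total ≈ 243 mm

Incoming column moisture flux per unit ridge length: F = V × PW = 14.4 × 56.2 = 809.28 mm·m/s.
Spread over the 40 km slope with efficiency ε = 0.74: R = ε·F/W = 0.74 × 809.28 / 40000 m = 1.497e-02 mm/s.
R = 1.497e-02 × 3600 = 53.9 mm/hr.
Over 4.5 h: total = 53.9 × 4.5 = 242.55 ≈ 243 mm.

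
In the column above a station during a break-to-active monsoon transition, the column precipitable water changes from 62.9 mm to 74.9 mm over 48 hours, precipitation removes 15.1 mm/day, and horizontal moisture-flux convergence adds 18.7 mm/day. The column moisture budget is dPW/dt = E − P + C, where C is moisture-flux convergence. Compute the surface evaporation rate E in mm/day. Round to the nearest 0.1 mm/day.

E ≈ 2.4 mm/day

dPW/dt = (74.9 − 62.9) mm / (48/24 day) = +6.000 mm/day.
E = dPW/dt + P − C = (+6.000) + 15.1 − (18.7) = 2.4 mm/day.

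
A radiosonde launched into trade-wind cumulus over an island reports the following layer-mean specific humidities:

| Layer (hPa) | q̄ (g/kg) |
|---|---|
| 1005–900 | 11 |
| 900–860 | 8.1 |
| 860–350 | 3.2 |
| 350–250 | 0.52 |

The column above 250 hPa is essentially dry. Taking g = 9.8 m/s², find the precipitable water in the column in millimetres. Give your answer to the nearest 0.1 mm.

PW ≈ 32.3 mm

Precipitable water is the column-integrated vapour mass per unit area: PW = (1/g) Σ q̄ Δp, with q in kg/kg and Δp in Pa (1 kg/m² of water = 1 mm).
Layer 1005–900 hPa: Δp = 105 hPa = 10500 Pa, q̄ = 0.011 kg/kg → 0.011 × 10500 / 9.8 = 11.79 mm
Layer 900–860 hPa: Δp = 40 hPa = 4000 Pa, q̄ = 0.0081 kg/kg → 0.0081 × 4000 / 9.8 = 3.31 mm
Layer 860–350 hPa: Δp = 510 hPa = 51000 Pa, q̄ = 0.0032 kg/kg → 0.0032 × 51000 / 9.8 = 16.65 mm
Layer 350–250 hPa: Δp = 100 hPa = 10000 Pa, q̄ = 0.00052 kg/kg → 0.00052 × 10000 / 9.8 = 0.53 mm
PW = 11.79 + 3.31 + 16.65 + 0.53 = 32.28 ≈ 32.3 mm.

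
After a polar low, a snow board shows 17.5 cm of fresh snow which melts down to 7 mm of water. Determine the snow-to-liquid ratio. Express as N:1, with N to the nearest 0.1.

ratio ≈ 25.0

Ratio = snow depth / SWE = 175 mm / 7 mm = 25.0, i.e. 25.0:1.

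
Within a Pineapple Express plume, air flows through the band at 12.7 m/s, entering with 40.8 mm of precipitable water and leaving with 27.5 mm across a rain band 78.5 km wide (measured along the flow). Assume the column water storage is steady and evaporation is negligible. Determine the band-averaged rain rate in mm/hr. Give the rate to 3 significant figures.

R ≈ 7.75 mm/hr

Column moisture flux per unit crosswind length is F = V × PW.
Inflow: F_in = 12.7 × 40.8 = 518.16 mm·m/s
Outflow: F_out = 12.7 × 27.5 = 349.25 mm·m/s
Steady-state rate R = (F_in − F_out)/L = (518.16 − 349.25) / 78500 m = 2.152e-03 mm/s.
R = 2.152e-03 × 3600 = 7.75 mm/hr.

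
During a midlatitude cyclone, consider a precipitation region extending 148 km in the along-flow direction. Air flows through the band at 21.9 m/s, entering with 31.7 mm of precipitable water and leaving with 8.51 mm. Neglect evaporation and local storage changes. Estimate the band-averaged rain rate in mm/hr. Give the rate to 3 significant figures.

Column moisture flux per unit crosswind length is F = V × PW.
Inflow: F_in = 21.9 × 31.7 = 694.23 mm·m/s
Outflow: F_out = 21.9 × 8.51 = 186.369 mm·m/s
Steady-state rate R = (F_in − F_out)/L = (694.23 − 186.369) / 148000 m = 3.431e-03 mm/s.
R = 3.431e-03 × 3600 = 12.4 mm/hr.

R ≈ 12.4 mm/hr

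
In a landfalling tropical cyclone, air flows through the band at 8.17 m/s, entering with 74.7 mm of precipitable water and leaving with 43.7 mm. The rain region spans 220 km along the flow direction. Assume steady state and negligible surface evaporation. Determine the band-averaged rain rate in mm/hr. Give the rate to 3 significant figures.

R ≈ 4.14 mm/hr

Column moisture flux per unit crosswind length is F = V × PW.
Inflow: F_in = 8.17 × 74.7 = 610.299 mm·m/s
Outflow: F_out = 8.17 × 43.7 = 357.029 mm·m/s
Steady-state rate R = (F_in − F_out)/L = (610.299 − 357.029) / 220000 m = 1.151e-03 mm/s.
R = 1.151e-03 × 3600 = 4.14 mm/hr.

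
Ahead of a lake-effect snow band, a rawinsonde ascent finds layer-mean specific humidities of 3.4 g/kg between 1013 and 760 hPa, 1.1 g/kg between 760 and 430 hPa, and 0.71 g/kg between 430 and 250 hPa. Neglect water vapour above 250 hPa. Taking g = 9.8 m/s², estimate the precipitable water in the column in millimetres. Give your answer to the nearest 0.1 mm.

PW ≈ 13.8 mm

Precipitable water is the column-integrated vapour mass per unit area: PW = (1/g) Σ q̄ Δp, with q in kg/kg and Δp in Pa (1 kg/m² of water = 1 mm).
Layer 1013–760 hPa: Δp = 253 hPa = 25300 Pa, q̄ = 0.0034 kg/kg → 0.0034 × 25300 / 9.8 = 8.78 mm
Layer 760–430 hPa: Δp = 330 hPa = 33000 Pa, q̄ = 0.0011 kg/kg → 0.0011 × 33000 / 9.8 = 3.70 mm
Layer 430–250 hPa: Δp = 180 hPa = 18000 Pa, q̄ = 0.00071 kg/kg → 0.00071 × 18000 / 9.8 = 1.30 mm
PW = 8.78 + 3.70 + 1.30 = 13.78 ≈ 13.8 mm.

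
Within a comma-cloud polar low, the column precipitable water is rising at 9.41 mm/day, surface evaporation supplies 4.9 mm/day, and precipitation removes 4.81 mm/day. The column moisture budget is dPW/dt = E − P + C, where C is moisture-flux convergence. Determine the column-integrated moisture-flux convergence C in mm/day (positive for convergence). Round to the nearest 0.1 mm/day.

C ≈ 9.3 mm/day

dPW/dt = +9.41 mm/day.
C = dPW/dt − E + P = (+9.41) − 4.9 + 4.81 = 9.3 mm/day.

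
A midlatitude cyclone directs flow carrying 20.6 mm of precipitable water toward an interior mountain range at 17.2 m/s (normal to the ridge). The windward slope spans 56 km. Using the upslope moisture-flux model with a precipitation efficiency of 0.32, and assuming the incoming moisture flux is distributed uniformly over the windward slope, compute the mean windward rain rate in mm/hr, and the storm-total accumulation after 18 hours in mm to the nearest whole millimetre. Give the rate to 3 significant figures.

R ≈ 7.29 mm/hr; total ≈ 131 mm

Incoming column moisture flux per unit ridge length: F = V × PW = 17.2 × 20.6 = 354.32 mm·m/s.
Spread over the 56 km slope with efficiency ε = 0.32: R = ε·F/W = 0.32 × 354.32 / 56000 m = 2.025e-03 mm/s.
R = 2.025e-03 × 3600 = 7.29 mm/hr.
Over 18 h: total = 7.29 × 18 = 131.22 ≈ 131 mm.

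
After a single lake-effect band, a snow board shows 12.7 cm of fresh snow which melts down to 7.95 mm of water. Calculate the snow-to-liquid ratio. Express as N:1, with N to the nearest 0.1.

ratio ≈ 16.0

Ratio = snow depth / SWE = 127 mm / 7.95 mm = 16.0, i.e. 16.0:1.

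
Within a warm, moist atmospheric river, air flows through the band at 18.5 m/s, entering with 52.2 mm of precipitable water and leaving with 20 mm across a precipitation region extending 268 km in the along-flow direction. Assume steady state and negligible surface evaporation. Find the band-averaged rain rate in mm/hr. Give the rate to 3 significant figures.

Column moisture flux per unit crosswind length is F = V × PW.
Inflow: F_in = 18.5 × 52.2 = 965.7 mm·m/s
Outflow: F_out = 18.5 × 20 = 370 mm·m/s
Steady-state rate R = (F_in − F_out)/L = (965.7 − 370) / 268000 m = 2.223e-03 mm/s.
R = 2.223e-03 × 3600 = 8.00 mm/hr.

R ≈ 8.00 mm/hr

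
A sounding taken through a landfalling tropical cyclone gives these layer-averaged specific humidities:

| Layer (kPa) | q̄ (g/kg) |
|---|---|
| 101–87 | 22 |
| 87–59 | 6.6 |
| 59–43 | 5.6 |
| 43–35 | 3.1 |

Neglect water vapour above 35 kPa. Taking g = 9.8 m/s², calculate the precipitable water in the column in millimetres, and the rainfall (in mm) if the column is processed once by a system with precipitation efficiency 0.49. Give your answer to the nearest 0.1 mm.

PW ≈ 62.0 mm; rainfall ≈ 30.4 mm

Precipitable water is the column-integrated vapour mass per unit area: PW = (1/g) Σ q̄ Δp, with q in kg/kg and Δp in Pa (1 kg/m² of water = 1 mm).
Layer 101–87 kPa: Δp = 140 hPa = 14000 Pa, q̄ = 0.022 kg/kg → 0.022 × 14000 / 9.8 = 31.43 mm
Layer 87–59 kPa: Δp = 280 hPa = 28000 Pa, q̄ = 0.0066 kg/kg → 0.0066 × 28000 / 9.8 = 18.86 mm
Layer 59–43 kPa: Δp = 160 hPa = 16000 Pa, q̄ = 0.0056 kg/kg → 0.0056 × 16000 / 9.8 = 9.14 mm
Layer 43–35 kPa: Δp = 80 hPa = 8000 Pa, q̄ = 0.0031 kg/kg → 0.0031 × 8000 / 9.8 = 2.53 mm
PW = 31.43 + 18.86 + 9.14 + 2.53 = 61.96 ≈ 62.0 mm.
Rainfall = ε × PW = 0.49 × 62.0 = 30.4 mm.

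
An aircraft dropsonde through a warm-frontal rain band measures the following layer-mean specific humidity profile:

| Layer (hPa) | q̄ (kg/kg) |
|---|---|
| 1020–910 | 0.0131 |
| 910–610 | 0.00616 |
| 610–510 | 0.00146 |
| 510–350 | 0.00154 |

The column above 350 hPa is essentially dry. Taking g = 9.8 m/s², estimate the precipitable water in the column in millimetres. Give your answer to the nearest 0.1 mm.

PW ≈ 37.6 mm

Precipitable water is the column-integrated vapour mass per unit area: PW = (1/g) Σ q̄ Δp, with q in kg/kg and Δp in Pa (1 kg/m² of water = 1 mm).
Layer 1020–910 hPa: Δp = 110 hPa = 11000 Pa, q̄ = 0.0131 kg/kg → 0.0131 × 11000 / 9.8 = 14.70 mm
Layer 910–610 hPa: Δp = 300 hPa = 30000 Pa, q̄ = 0.00616 kg/kg → 0.00616 × 30000 / 9.8 = 18.86 mm
Layer 610–510 hPa: Δp = 100 hPa = 10000 Pa, q̄ = 0.00146 kg/kg → 0.00146 × 10000 / 9.8 = 1.49 mm
Layer 510–350 hPa: Δp = 160 hPa = 16000 Pa, q̄ = 0.00154 kg/kg → 0.00154 × 16000 / 9.8 = 2.51 mm
PW = 14.70 + 18.86 + 1.49 + 2.51 = 37.56 ≈ 37.6 mm.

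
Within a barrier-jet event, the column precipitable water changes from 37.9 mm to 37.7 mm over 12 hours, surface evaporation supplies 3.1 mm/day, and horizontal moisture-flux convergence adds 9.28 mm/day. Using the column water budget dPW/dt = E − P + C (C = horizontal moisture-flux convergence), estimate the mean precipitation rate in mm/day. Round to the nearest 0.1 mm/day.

dPW/dt = (37.7 − 37.9) mm / (12/24 day) = -0.400 mm/day.
P = E + C − dPW/dt = 3.1 + (9.28) − (-0.400) = 12.8 mm/day.

P ≈ 12.8 mm/day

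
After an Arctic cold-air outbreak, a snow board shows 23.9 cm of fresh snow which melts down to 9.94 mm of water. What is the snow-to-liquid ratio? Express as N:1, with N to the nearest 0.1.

Ratio = snow depth / SWE = 239 mm / 9.94 mm = 24.0, i.e. 24.0:1.

ratio ≈ 24.0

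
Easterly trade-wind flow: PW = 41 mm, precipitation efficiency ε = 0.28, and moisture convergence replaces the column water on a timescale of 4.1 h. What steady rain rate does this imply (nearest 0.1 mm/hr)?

Each overturning extracts ε × PW = 0.28 × 41 = 11.48 mm.
Rate = ε·PW / τ = 11.48 / 4.1 h = 2.8 mm/hr.

R ≈ 2.8 mm/hr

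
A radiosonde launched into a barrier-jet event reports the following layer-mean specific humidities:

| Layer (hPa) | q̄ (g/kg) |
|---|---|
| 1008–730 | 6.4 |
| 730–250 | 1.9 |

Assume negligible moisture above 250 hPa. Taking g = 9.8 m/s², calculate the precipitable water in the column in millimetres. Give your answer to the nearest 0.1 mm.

PW ≈ 27.5 mm

Precipitable water is the column-integrated vapour mass per unit area: PW = (1/g) Σ q̄ Δp, with q in kg/kg and Δp in Pa (1 kg/m² of water = 1 mm).
Layer 1008–730 hPa: Δp = 278 hPa = 27800 Pa, q̄ = 0.0064 kg/kg → 0.0064 × 27800 / 9.8 = 18.16 mm
Layer 730–250 hPa: Δp = 480 hPa = 48000 Pa, q̄ = 0.0019 kg/kg → 0.0019 × 48000 / 9.8 = 9.31 mm
PW = 18.16 + 9.31 = 27.47 ≈ 27.5 mm.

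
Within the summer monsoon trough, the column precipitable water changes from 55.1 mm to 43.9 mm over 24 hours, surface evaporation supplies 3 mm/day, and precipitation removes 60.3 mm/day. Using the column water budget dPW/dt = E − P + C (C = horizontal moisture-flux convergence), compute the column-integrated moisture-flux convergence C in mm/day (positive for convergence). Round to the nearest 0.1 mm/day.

dPW/dt = (43.9 − 55.1) mm / (24/24 day) = -11.200 mm/day.
C = dPW/dt − E + P = (-11.200) − 3 + 60.3 = 46.1 mm/day.

C ≈ 46.1 mm/day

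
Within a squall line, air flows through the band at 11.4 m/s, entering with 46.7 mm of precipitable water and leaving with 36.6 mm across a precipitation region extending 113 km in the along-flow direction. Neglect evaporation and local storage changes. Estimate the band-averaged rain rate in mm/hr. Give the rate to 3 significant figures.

R ≈ 3.67 mm/hr

Column moisture flux per unit crosswind length is F = V × PW.
Inflow: F_in = 11.4 × 46.7 = 532.38 mm·m/s
Outflow: F_out = 11.4 × 36.6 = 417.24 mm·m/s
Steady-state rate R = (F_in − F_out)/L = (532.38 − 417.24) / 113000 m = 1.019e-03 mm/s.
R = 1.019e-03 × 3600 = 3.67 mm/hr.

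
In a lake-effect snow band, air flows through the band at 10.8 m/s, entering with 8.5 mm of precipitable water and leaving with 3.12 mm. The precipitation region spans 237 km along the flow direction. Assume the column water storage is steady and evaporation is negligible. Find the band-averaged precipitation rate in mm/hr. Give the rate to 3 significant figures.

R ≈ 0.883 mm/hr

Column moisture flux per unit crosswind length is F = V × PW.
Inflow: F_in = 10.8 × 8.5 = 91.8 mm·m/s
Outflow: F_out = 10.8 × 3.12 = 33.696 mm·m/s
Steady-state rate R = (F_in − F_out)/L = (91.8 − 33.696) / 237000 m = 2.452e-04 mm/s.
R = 2.452e-04 × 3600 = 0.883 mm/hr.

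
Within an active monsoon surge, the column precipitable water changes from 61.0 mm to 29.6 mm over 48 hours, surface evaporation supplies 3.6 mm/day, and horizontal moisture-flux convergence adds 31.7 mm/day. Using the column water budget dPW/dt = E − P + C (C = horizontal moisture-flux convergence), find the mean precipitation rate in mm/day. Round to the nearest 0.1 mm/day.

dPW/dt = (29.6 − 61.0) mm / (48/24 day) = -15.700 mm/day.
P = E + C − dPW/dt = 3.6 + (31.7) − (-15.700) = 51.0 mm/day.

P ≈ 51.0 mm/day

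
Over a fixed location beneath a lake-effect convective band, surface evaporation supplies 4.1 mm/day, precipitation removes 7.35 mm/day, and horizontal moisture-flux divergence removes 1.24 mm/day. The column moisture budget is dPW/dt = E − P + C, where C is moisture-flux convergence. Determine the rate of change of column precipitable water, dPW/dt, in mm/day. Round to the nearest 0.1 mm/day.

dPW/dt = E − P + C = 4.1 − 7.35 + (-1.24) = -4.5 mm/day.

dPW/dt ≈ -4.5 mm/day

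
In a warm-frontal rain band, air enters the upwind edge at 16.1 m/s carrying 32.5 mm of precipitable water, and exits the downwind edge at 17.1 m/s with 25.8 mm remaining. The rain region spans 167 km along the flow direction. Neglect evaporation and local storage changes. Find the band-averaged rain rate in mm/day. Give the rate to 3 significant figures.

R ≈ 42.5 mm/day

Column moisture flux per unit crosswind length is F = V × PW.
Inflow: F_in = 16.1 × 32.5 = 523.25 mm·m/s
Outflow: F_out = 17.1 × 25.8 = 441.18 mm·m/s
Steady-state rate R = (F_in − F_out)/L = (523.25 − 441.18) / 167000 m = 4.914e-04 mm/s.
R = 4.914e-04 × 3600 × 24 = 42.5 mm/day.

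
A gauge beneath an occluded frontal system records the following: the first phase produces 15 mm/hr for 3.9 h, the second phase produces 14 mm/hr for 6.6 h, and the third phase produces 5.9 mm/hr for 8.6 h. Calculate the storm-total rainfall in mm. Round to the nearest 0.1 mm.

Total = Σ Rᵢ Δtᵢ = 15 × 3.9 + 14 × 6.6 + 5.9 × 8.6
      = 58.5 + 92.4 + 50.74 = 201.6 mm.

total ≈ 201.6 mm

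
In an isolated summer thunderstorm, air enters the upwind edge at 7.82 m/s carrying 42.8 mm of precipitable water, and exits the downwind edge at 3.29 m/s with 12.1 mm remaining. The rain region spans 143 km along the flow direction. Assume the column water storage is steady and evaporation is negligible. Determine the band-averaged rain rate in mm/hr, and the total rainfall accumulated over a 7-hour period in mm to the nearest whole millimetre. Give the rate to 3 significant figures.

Column moisture flux per unit crosswind length is F = V × PW.
Inflow: F_in = 7.82 × 42.8 = 334.696 mm·m/s
Outflow: F_out = 3.29 × 12.1 = 39.809 mm·m/s
Steady-state rate R = (F_in − F_out)/L = (334.696 − 39.809) / 143000 m = 2.062e-03 mm/s.
R = 2.062e-03 × 3600 = 7.42 mm/hr.
Over 7 h: total = 7.42 × 7 = 51.94 ≈ 52 mm.

R ≈ 7.42 mm/hr; total ≈ 52 mm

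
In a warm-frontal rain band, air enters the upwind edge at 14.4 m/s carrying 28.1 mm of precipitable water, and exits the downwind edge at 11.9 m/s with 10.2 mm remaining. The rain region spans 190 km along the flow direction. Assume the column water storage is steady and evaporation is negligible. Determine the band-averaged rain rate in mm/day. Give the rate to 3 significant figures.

R ≈ 129 mm/day

Column moisture flux per unit crosswind length is F = V × PW.
Inflow: F_in = 14.4 × 28.1 = 404.64 mm·m/s
Outflow: F_out = 11.9 × 10.2 = 121.38 mm·m/s
Steady-state rate R = (F_in − F_out)/L = (404.64 − 121.38) / 190000 m = 1.491e-03 mm/s.
R = 1.491e-03 × 3600 × 24 = 129 mm/day.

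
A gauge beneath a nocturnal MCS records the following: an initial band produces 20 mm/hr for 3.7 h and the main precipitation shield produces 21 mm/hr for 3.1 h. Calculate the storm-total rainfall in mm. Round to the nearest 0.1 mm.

total ≈ 139.1 mm

Total = Σ Rᵢ Δtᵢ = 20 × 3.7 + 21 × 3.1
      = 74 + 65.1 = 139.1 mm.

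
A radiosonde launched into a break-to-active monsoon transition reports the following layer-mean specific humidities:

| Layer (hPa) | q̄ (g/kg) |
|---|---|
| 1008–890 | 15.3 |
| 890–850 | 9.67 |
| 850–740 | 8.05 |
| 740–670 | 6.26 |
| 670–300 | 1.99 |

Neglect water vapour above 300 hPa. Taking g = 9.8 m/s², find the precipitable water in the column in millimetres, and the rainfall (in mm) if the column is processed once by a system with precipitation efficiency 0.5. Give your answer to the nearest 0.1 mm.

PW ≈ 43.4 mm; rainfall ≈ 21.7 mm

Precipitable water is the column-integrated vapour mass per unit area: PW = (1/g) Σ q̄ Δp, with q in kg/kg and Δp in Pa (1 kg/m² of water = 1 mm).
Layer 1008–890 hPa: Δp = 118 hPa = 11800 Pa, q̄ = 0.0153 kg/kg → 0.0153 × 11800 / 9.8 = 18.42 mm
Layer 890–850 hPa: Δp = 40 hPa = 4000 Pa, q̄ = 0.00967 kg/kg → 0.00967 × 4000 / 9.8 = 3.95 mm
Layer 850–740 hPa: Δp = 110 hPa = 11000 Pa, q̄ = 0.00805 kg/kg → 0.00805 × 11000 / 9.8 = 9.04 mm
Layer 740–670 hPa: Δp = 70 hPa = 7000 Pa, q̄ = 0.00626 kg/kg → 0.00626 × 7000 / 9.8 = 4.47 mm
Layer 670–300 hPa: Δp = 370 hPa = 37000 Pa, q̄ = 0.00199 kg/kg → 0.00199 × 37000 / 9.8 = 7.51 mm
PW = 18.42 + 3.95 + 9.04 + 4.47 + 7.51 = 43.39 ≈ 43.4 mm.
Rainfall = ε × PW = 0.5 × 43.4 = 21.7 mm.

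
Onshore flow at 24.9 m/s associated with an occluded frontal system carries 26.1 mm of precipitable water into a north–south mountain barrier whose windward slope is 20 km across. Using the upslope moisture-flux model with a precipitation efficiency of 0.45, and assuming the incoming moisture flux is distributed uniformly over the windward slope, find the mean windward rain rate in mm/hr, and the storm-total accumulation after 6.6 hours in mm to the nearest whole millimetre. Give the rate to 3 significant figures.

Incoming column moisture flux per unit ridge length: F = V × PW = 24.9 × 26.1 = 649.89 mm·m/s.
Spread over the 20 km slope with efficiency ε = 0.45: R = ε·F/W = 0.45 × 649.89 / 20000 m = 1.462e-02 mm/s.
R = 1.462e-02 × 3600 = 52.6 mm/hr.
Over 6.6 h: total = 52.6 × 6.6 = 347.16 ≈ 347 mm.

R ≈ 52.6 mm/hr; total ≈ 347 mm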